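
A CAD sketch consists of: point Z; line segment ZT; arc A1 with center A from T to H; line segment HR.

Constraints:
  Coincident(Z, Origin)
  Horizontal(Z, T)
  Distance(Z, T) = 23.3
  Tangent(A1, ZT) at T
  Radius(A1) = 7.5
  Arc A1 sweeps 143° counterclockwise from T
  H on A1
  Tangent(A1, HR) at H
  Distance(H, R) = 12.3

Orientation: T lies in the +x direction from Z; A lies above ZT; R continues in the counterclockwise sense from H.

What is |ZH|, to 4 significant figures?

30.91

Z is at the origin; ZT is horizontal with |ZT| = 23.3 and T on the +x side, so T = (23.30, 0.000). Tangency of A1 to ZT means the radius AT is perpendicular to ZT, so A = T + (0, 7.5) = (23.30, 7.500). On A1, T sits at bearing -90° from A; a 143° counterclockwise sweep puts H at bearing 53°, so H = A + 7.5·(cos 53°, sin 53°) = (27.81, 13.49). Then |ZH| = |H − Z| = 30.91.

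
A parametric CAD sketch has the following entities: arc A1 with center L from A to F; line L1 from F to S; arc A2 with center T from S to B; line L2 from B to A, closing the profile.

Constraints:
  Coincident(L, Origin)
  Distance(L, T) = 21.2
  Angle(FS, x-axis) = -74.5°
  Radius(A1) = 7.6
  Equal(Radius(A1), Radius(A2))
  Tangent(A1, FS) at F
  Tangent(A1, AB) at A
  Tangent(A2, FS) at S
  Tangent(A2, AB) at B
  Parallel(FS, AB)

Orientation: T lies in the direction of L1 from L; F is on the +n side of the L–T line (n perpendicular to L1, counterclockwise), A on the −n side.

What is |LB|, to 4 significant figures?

22.52

The slot axis is L1's direction at -74.5°, so u = (cos -74.5°, sin -74.5°) = (0.2672, -0.9636) and n = (−sin -74.5°, cos -74.5°) = (0.9636, 0.2672). L is at the origin and T lies 21.2 along u from L, so T = 21.2·u = (5.665, -20.43). Tangency of A1 to both parallel lines with radius 7.6 puts F and A at L ± 7.6·n: F = (7.324, 2.031), A = (-7.324, -2.031). Equal radii place S and B the same way about T: S = T + 7.6·n = (12.99, -18.40), B = T − 7.6·n = (-1.658, -22.46). Then |LB| = |B − L| = 22.52.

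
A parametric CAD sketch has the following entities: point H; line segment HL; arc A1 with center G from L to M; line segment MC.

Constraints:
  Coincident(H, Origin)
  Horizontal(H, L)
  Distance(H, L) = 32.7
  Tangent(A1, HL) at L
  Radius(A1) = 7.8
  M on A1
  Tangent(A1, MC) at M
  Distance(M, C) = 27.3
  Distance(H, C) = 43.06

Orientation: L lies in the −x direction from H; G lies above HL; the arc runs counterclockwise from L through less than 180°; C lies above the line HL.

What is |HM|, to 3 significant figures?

26.1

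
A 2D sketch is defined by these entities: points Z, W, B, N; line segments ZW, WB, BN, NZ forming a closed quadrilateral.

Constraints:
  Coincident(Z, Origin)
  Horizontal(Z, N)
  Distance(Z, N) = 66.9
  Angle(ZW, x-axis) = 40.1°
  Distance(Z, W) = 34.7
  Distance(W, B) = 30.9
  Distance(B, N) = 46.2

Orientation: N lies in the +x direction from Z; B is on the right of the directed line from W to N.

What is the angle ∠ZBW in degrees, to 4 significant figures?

78.78°

Checks: |WB| = 30.90 ✓; |BN| = 46.20 ✓.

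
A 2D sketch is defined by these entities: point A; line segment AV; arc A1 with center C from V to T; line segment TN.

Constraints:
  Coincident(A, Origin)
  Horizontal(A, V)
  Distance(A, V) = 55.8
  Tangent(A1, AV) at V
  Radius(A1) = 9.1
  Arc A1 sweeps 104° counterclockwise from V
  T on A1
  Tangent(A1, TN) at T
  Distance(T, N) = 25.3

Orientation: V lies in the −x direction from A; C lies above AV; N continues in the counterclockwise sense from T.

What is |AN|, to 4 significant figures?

64.06

A is at the origin; AV is horizontal with |AV| = 55.8 and V on the −x side, so V = (-55.80, 0.000). Tangency of A1 to AV means the radius CV is perpendicular to AV, so C = V + (0, 9.1) = (-55.80, 9.100). On A1, V sits at bearing -90° from C; a 104° counterclockwise sweep puts T at bearing 14°, so T = C + 9.1·(cos 14°, sin 14°) = (-46.97, 11.30). Since A1 is tangent to TN there, CT ⟂ TN, so TN runs along (−sin 14°, cos 14°); with |TN| = 25.3, N = (-53.09, 35.85). Then |AN| = |N − A| = 64.06.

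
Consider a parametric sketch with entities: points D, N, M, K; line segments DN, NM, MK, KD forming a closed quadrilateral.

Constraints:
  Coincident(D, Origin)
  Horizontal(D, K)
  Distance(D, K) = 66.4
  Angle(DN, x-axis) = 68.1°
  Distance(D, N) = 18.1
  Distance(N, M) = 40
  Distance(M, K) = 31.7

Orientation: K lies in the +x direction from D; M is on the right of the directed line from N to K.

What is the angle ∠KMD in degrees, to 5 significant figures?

145.87°

Checks: |NM| = 40.00 ✓; |MK| = 31.70 ✓.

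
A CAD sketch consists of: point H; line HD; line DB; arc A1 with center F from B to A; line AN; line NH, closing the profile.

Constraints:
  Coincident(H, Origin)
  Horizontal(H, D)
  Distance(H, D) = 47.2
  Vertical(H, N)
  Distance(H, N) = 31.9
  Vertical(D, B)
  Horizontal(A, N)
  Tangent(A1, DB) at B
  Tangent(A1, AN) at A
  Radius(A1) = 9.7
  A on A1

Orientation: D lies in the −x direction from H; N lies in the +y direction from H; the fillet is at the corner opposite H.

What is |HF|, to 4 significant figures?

43.58

H and N share the same x with |HN| = 31.9 and N on the +y side, so N = (0.000, 31.90). The virtual corner opposite H is at (-47.20, 31.90). The tangent condition forces FB to be normal to DB and tangency of A1 to AN means the radius FA is perpendicular to AN, with radius 9.7, so the center F sits 9.7 in from both sides at F = (-37.50, 22.20). Then |HF| = |F − H| = 43.58.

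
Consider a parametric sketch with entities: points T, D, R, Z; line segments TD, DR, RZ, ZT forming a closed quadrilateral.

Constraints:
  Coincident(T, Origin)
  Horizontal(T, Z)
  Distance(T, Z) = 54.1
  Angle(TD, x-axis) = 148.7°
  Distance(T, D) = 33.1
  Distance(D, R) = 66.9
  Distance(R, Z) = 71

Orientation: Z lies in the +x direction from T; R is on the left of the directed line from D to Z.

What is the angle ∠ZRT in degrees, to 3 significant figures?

46.3°

T is at the origin; T and Z share the same y with |TZ| = 54.1 and Z in +x, so Z = (54.1, 0). TD runs at 148.7° with |TD| = 33.1, so D = (-28.3, 17.2). R is determined by |DR| = 66.9 and |RZ| = 71.0 together: it lies at the intersection of circle(D, 66.9) and circle(Z, 71.0). With |DZ| = 84.2, the foot of the radical line on DZ is 38.7 from D and the perpendicular offset is √(66.9² − 38.7²) = 54.6. Taking the left-of-DZ solution: R = (20.8, 62.7).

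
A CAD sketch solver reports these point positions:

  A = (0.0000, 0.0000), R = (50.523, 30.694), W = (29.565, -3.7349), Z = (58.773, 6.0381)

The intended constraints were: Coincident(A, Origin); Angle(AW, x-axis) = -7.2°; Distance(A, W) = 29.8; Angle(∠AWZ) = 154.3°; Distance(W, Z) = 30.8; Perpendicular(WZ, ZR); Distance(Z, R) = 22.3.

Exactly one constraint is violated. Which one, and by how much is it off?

Distance(Z, R) = 22.3 — off by 3.70.

A = (0.00, 0.00) ✓; AW at -7.200° ✓; |AW| = 29.80 ✓; ∠AWZ = 154.3° ✓; |WZ| = 30.80 ✓; ∠(WZ, ZR) = 90.00° ✓; |ZR| = 26.00 ✗.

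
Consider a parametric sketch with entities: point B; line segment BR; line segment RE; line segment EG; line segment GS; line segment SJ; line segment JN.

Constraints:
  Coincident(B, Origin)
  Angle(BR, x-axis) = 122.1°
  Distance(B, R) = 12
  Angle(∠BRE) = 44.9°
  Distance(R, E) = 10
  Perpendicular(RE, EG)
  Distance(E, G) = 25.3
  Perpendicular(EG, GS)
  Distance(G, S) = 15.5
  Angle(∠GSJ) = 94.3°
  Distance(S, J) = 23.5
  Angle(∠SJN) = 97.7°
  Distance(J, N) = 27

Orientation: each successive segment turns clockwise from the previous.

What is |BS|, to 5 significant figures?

21.891

RE ⟂ EG, so EG runs at -103.00°; with |EG| = 25.3, G = (-2.3243, -16.736). EG ⟂ GS, so GS runs at 167.00°; with |GS| = 15.5, S = (-17.427, -13.249). Then |BS| = |S − B| = 21.891.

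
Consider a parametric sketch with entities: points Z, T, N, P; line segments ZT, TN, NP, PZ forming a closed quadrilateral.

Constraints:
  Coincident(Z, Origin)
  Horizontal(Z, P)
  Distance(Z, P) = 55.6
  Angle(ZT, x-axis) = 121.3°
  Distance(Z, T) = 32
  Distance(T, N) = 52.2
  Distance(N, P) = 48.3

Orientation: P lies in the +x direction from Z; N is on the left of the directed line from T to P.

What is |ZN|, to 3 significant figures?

54.2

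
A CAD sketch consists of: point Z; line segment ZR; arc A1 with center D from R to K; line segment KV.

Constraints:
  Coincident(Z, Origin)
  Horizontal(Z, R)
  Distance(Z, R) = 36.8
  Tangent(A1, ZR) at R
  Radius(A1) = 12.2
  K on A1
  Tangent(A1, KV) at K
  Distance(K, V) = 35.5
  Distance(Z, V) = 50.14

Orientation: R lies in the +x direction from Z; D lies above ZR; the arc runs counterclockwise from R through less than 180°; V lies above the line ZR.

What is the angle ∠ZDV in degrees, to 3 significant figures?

82.1°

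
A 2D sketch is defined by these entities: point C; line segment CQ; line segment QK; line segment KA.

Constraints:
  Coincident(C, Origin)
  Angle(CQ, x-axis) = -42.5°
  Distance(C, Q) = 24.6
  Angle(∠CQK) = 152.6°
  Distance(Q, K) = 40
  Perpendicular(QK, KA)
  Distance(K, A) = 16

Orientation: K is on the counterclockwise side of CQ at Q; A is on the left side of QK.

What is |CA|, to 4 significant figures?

62.02

∠CQK = 152.6°, so QK runs at -42.5° + (180° − 152.6°) = -15.10° from the x-axis; with |QK| = 40.0, K = Q + 40.0·(cos -15.10°, sin -15.10°) = (56.76, -27.04). The perpendicularity gives KA at right angles to QK; with |KA| = 16.0 on the left of QK, A = K + 16.0·(0.2605, 0.9655) = (60.92, -11.59). Then |CA| = |A − C| = 62.02.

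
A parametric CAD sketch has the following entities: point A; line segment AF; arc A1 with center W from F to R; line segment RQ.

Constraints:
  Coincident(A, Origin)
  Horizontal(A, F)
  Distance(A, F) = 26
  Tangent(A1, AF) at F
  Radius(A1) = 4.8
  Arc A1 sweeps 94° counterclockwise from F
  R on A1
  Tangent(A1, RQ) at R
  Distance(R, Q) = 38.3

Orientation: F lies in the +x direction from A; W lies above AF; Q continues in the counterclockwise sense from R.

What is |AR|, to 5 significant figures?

31.214

A is at the origin; AF is horizontal with |AF| = 26.0 and F on the +x side, so F = (26.000, 0.0000). A1 meets AF tangentially, so WF is at right angles to AF, so W = F + (0, 4.8) = (26.000, 4.8000). On A1, F sits at bearing -90° from W; a 94° counterclockwise sweep puts R at bearing 4°, so R = W + 4.8·(cos 4°, sin 4°) = (30.788, 5.1348). Then |AR| = |R − A| = 31.214.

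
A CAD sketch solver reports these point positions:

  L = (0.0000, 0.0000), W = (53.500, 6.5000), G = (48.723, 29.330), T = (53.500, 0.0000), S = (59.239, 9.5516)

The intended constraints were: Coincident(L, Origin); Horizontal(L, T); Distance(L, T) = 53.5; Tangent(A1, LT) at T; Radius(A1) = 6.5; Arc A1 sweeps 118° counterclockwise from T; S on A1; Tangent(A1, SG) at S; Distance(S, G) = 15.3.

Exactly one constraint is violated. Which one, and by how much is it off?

Distance(S, G) = 15.3 — off by 7.10.

L = (0.00, 0.00) ✓; L.y = 0.00, T.y = 0.00 ✓; |LT| = 53.50 ✓; ∠(WT, TL) = 90.00° ✓; |WT| = 6.500 ✓; bearing(W→S) − bearing(W→T) = 118.0° ✓; |WS| = 6.500 ✓; ∠(WS, SG) = 90.00° ✓; |SG| = 22.40 ✗.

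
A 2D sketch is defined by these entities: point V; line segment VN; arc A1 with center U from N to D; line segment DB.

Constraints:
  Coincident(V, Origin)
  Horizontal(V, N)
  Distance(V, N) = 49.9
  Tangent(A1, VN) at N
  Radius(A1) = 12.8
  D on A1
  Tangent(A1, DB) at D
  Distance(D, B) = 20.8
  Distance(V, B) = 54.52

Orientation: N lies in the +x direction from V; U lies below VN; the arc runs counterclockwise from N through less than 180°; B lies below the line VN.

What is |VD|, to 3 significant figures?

40.3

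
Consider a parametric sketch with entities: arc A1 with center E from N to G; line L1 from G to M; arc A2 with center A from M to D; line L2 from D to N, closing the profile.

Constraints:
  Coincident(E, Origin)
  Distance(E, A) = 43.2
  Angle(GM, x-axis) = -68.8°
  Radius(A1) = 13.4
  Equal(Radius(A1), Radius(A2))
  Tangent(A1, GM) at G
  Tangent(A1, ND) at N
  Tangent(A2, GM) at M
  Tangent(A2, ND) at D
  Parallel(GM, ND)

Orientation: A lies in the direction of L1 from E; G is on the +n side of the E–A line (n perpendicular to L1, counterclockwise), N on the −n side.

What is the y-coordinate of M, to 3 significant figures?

-35.4

Tangency of A1 to both parallel lines with radius 13.4 puts G and N at E ± 13.4·n: G = (12.5, 4.85), N = (-12.5, -4.85). Equal radii place M and D the same way about A: M = A + 13.4·n = (28.1, -35.4), D = A − 13.4·n = (3.13, -45.1). So M.y = -35.4.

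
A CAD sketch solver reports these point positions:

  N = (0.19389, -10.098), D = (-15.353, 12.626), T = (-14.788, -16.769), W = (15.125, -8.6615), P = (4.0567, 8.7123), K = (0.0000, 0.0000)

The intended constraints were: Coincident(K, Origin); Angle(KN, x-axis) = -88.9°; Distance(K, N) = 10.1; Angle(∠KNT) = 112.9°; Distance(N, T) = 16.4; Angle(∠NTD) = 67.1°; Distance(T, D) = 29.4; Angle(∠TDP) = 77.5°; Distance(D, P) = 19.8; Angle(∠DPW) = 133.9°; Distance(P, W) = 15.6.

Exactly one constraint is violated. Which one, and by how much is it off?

Distance(P, W) = 15.6 — off by 5.00.

K = (0.00, 0.00) ✓; KN at -88.90° ✓; |KN| = 10.10 ✓; ∠KNT = 112.9° ✓; |NT| = 16.40 ✓; ∠NTD = 67.10° ✓; |TD| = 29.40 ✓; ∠TDP = 77.50° ✓; |DP| = 19.80 ✓; ∠DPW = 133.9° ✓; |PW| = 20.60 ✗.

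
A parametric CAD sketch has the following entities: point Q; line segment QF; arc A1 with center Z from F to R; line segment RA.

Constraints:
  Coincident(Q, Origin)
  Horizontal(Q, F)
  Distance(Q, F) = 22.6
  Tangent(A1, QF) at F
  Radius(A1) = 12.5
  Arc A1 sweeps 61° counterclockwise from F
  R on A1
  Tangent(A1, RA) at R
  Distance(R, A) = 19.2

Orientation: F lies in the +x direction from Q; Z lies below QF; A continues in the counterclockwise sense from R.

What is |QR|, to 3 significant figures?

13.3

Q is at the origin; QF is horizontal with |QF| = 22.6 and F on the +x side, so F = (22.6, 0.00). The tangent condition forces ZF to be normal to QF, so Z = F + (0, -12.5) = (22.6, -12.5). On A1, F sits at bearing 90° from Z; a 61° counterclockwise sweep puts R at bearing 151°, so R = Z + 12.5·(cos 151°, sin 151°) = (11.7, -6.44). Then |QR| = |R − Q| = 13.3.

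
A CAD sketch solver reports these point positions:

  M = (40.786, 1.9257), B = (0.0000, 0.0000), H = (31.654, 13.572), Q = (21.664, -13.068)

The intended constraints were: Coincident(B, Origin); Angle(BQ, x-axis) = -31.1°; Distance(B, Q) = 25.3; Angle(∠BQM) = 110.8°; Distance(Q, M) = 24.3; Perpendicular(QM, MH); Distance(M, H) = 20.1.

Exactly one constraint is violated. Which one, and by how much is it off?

Distance(M, H) = 20.1 — off by 5.30.

B = (0.00, 0.00) ✓; BQ at -31.10° ✓; |BQ| = 25.30 ✓; ∠BQM = 110.8° ✓; |QM| = 24.30 ✓; ∠(QM, MH) = 90.00° ✓; |MH| = 14.80 ✗.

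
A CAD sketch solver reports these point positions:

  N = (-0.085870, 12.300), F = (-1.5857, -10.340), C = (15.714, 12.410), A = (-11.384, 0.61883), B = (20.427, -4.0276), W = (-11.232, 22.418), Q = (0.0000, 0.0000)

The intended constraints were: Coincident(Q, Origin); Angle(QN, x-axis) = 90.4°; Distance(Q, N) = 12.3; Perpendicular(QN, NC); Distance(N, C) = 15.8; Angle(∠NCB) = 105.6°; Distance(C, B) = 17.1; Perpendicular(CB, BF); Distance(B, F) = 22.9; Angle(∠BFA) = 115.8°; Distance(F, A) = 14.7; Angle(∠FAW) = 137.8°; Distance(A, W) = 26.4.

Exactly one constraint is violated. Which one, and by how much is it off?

Distance(A, W) = 26.4 — off by 4.60.

Q = (0.00, 0.00) ✓; QN at 90.40° ✓; |QN| = 12.30 ✓; ∠(QN, NC) = 90.00° ✓; |NC| = 15.80 ✓; ∠NCB = 105.6° ✓; |CB| = 17.10 ✓; ∠(CB, BF) = 90.00° ✓; |BF| = 22.90 ✓; ∠BFA = 115.8° ✓; |FA| = 14.70 ✓; ∠FAW = 137.8° ✓; |AW| = 21.80 ✗.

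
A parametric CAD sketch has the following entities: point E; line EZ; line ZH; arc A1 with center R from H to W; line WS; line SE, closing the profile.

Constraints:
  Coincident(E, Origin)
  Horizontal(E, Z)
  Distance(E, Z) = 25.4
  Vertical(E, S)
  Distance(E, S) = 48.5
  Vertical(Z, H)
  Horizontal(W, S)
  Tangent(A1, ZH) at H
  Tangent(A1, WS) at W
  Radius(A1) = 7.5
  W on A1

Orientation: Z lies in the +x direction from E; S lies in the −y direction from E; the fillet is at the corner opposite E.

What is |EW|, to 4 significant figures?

51.70

The virtual corner opposite E is at (25.40, -48.50). Since A1 is tangent to ZH there, RH ⟂ ZH and since A1 is tangent to WS there, RW ⟂ WS, with radius 7.5, so the center R sits 7.5 in from both sides at R = (17.90, -41.00). That places the tangent points at H = (25.40, -41.00) on ZH and W = (17.90, -48.50) on WS. Then |EW| = |W − E| = 51.70.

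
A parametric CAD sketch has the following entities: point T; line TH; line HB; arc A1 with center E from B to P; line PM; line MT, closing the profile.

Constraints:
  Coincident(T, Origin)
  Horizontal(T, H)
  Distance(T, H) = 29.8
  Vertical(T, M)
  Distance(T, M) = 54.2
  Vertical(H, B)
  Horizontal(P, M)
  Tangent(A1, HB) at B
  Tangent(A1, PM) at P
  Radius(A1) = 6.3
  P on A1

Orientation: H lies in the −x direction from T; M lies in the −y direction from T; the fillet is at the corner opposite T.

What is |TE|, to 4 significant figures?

53.35

T is at the origin; T and H share the same y with |TH| = 29.8 and H on the −x side, so H = (-29.80, 0.000). TM is vertical with |TM| = 54.2 and M on the −y side, so M = (0.000, -54.20). The virtual corner opposite T is at (-29.80, -54.20). A1 meets HB tangentially, so EB is at right angles to HB and since A1 is tangent to PM there, EP ⟂ PM, with radius 6.3, so the center E sits 6.3 in from both sides at E = (-23.50, -47.90). Then |TE| = |E − T| = 53.35.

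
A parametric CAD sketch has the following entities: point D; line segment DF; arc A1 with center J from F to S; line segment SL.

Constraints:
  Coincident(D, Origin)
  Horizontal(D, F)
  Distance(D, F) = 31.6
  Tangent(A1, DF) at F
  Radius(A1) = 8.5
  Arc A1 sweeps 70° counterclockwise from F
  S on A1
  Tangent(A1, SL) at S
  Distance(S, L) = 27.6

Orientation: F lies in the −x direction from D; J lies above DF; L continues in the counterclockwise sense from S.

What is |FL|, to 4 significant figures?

36.02

D is at the origin; DF is horizontal with |DF| = 31.6 and F on the −x side, so F = (-31.60, 0.000). Tangency of A1 to DF means the radius JF is perpendicular to DF, so J = F + (0, 8.5) = (-31.60, 8.500). On A1, F sits at bearing -90° from J; a 70° counterclockwise sweep puts S at bearing -20°, so S = J + 8.5·(cos -20°, sin -20°) = (-23.61, 5.593). Tangency of A1 to SL means the radius JS is perpendicular to SL, so SL runs along (−sin -20°, cos -20°); with |SL| = 27.6, L = (-14.17, 31.53). Then |FL| = |L − F| = 36.02.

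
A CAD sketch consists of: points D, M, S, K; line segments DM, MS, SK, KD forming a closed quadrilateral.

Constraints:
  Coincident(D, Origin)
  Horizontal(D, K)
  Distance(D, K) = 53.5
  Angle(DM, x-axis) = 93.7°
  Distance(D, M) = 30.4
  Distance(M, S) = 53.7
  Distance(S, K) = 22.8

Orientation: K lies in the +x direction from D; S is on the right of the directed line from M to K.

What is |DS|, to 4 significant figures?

34.71

D is at the origin; DK is horizontal with |DK| = 53.5 and K in +x, so K = (53.5, 0). DM runs at 93.7° with |DM| = 30.4, so M = (-1.962, 30.34). S is determined by |MS| = 53.7 and |SK| = 22.8 together: it lies at the intersection of circle(M, 53.7) and circle(K, 22.8). With |MK| = 63.22, the foot of the radical line on MK is 50.30 from M and the perpendicular offset is √(53.7² − 50.30²) = 18.79. Taking the right-of-MK solution: S = (33.15, -10.29).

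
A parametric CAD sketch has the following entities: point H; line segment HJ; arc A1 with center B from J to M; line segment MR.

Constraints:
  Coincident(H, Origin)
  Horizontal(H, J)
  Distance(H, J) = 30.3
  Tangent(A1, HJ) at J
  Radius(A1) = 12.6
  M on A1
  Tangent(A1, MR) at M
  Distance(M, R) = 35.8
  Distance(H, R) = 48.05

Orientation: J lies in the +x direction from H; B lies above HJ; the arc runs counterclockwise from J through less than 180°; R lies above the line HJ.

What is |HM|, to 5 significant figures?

44.609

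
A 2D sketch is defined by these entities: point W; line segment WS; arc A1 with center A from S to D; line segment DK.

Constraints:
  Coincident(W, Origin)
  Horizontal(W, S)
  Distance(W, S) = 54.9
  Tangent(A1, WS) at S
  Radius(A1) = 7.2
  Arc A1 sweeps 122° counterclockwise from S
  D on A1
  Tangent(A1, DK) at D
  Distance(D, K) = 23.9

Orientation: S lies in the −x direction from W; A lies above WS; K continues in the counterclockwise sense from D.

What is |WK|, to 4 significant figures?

68.96

W is at the origin; WS is horizontal with |WS| = 54.9 and S on the −x side, so S = (-54.90, 0.000). The tangent condition forces AS to be normal to WS, so A = S + (0, 7.2) = (-54.90, 7.200). On A1, S sits at bearing -90° from A; a 122° counterclockwise sweep puts D at bearing 32°, so D = A + 7.2·(cos 32°, sin 32°) = (-48.79, 11.02). Tangency of A1 to DK means the radius AD is perpendicular to DK, so DK runs along (−sin 32°, cos 32°); with |DK| = 23.9, K = (-61.46, 31.28). Then |WK| = |K − W| = 68.96.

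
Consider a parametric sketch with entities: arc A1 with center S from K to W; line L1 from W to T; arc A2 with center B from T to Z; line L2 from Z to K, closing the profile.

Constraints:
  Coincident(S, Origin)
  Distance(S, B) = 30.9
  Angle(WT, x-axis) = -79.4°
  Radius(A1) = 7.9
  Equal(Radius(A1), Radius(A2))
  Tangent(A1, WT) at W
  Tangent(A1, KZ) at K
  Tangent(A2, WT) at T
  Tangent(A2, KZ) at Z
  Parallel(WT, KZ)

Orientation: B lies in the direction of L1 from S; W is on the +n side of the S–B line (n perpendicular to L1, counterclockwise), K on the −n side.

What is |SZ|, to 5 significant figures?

31.894

The slot axis is L1's direction at -79.4°, so u = (cos -79.4°, sin -79.4°) = (0.18395, -0.98294) and n = (−sin -79.4°, cos -79.4°) = (0.98294, 0.18395). S is at the origin and B lies 30.9 along u from S, so B = 30.9·u = (5.6841, -30.373). Tangency of A1 to both parallel lines with radius 7.9 puts W and K at S ± 7.9·n: W = (7.7652, 1.4532), K = (-7.7652, -1.4532). Equal radii place T and Z the same way about B: T = B + 7.9·n = (13.449, -28.919), Z = B − 7.9·n = (-2.0811, -31.826). Then |SZ| = |Z − S| = 31.894.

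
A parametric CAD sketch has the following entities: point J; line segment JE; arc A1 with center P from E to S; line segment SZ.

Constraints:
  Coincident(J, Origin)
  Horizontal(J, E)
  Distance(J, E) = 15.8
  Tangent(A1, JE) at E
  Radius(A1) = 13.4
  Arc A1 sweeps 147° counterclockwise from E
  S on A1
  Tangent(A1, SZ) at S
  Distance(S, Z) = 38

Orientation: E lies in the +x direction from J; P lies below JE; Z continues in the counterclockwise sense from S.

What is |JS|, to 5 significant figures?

26.064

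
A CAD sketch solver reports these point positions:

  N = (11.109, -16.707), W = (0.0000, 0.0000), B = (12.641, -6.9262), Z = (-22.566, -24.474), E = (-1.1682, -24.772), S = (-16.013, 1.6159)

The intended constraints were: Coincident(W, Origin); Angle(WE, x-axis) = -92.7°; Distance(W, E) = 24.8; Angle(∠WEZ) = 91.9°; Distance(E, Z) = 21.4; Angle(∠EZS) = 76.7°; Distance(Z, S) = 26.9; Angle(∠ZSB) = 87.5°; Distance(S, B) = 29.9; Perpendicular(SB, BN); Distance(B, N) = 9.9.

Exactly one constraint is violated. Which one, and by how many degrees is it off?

Perpendicular(SB, BN) — off by 7.70°.

W = (0.00, 0.00) ✓; WE at -92.70° ✓; |WE| = 24.80 ✓; ∠WEZ = 91.90° ✓; |EZ| = 21.40 ✓; ∠EZS = 76.70° ✓; |ZS| = 26.90 ✓; ∠ZSB = 87.50° ✓; |SB| = 29.90 ✓; ∠(SB, BN) = 82.30° ✗; |BN| = 9.900 ✓.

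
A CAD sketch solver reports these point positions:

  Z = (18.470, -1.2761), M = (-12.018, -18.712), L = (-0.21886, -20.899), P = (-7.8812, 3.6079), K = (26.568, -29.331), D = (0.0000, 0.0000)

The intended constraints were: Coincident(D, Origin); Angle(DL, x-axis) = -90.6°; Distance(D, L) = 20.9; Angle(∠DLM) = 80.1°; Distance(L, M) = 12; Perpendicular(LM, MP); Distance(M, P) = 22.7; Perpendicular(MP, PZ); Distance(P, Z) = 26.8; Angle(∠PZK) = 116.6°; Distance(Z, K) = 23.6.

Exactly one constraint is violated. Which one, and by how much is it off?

Distance(Z, K) = 23.6 — off by 5.60.

D = (0.00, 0.00) ✓; DL at -90.60° ✓; |DL| = 20.90 ✓; ∠DLM = 80.10° ✓; |LM| = 12.00 ✓; ∠(LM, MP) = 90.00° ✓; |MP| = 22.70 ✓; ∠(MP, PZ) = 90.00° ✓; |PZ| = 26.80 ✓; ∠PZK = 116.6° ✓; |ZK| = 29.20 ✗.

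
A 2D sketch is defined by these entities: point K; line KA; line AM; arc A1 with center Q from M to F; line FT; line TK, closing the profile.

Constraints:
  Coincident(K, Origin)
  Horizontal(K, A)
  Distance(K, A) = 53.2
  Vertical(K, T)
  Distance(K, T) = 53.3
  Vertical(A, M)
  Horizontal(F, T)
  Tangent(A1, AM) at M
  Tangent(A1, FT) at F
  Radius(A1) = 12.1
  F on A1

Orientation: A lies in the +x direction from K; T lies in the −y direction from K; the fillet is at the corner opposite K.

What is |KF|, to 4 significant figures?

67.31

K is at the origin; K and A share the same y with |KA| = 53.2 and A on the +x side, so A = (53.20, 0.000). K and T share the same x with |KT| = 53.3 and T on the −y side, so T = (0.000, -53.30). The virtual corner opposite K is at (53.20, -53.30). A1 meets AM tangentially, so QM is at right angles to AM and since A1 is tangent to FT there, QF ⟂ FT, with radius 12.1, so the center Q sits 12.1 in from both sides at Q = (41.10, -41.20). That places the tangent points at M = (53.20, -41.20) on AM and F = (41.10, -53.30) on FT. Then |KF| = |F − K| = 67.31.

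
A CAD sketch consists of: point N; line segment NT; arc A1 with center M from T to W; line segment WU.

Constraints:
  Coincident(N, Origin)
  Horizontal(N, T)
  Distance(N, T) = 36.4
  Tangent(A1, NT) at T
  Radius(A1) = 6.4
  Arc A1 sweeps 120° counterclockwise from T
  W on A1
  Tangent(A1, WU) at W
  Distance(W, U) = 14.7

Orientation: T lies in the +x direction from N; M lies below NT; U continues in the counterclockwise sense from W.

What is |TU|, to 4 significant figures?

22.40

On A1, T sits at bearing 90° from M; a 120° counterclockwise sweep puts W at bearing 210°, so W = M + 6.4·(cos 210°, sin 210°) = (30.86, -9.600). Tangency of A1 to WU means the radius MW is perpendicular to WU, so WU runs along (−sin 210°, cos 210°); with |WU| = 14.7, U = (38.21, -22.33). Then |TU| = |U − T| = 22.40.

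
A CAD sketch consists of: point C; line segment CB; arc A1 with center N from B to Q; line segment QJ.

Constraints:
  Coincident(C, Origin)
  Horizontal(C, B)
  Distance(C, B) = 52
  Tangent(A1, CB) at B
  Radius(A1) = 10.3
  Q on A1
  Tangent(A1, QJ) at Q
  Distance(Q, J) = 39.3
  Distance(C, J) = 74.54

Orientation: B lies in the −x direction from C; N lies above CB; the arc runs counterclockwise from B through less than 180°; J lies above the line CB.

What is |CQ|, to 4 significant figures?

44.33

C is at the origin; CB is horizontal with |CB| = 52.0 and B on the −x side, so B = (-52.00, 0.000). Tangency of A1 to CB means the radius NB is perpendicular to CB, so N = B + (0, 10.3) = (-52.00, 10.30). Since NQ ⟂ QJ (tangency), |NJ| = √(10.3² + 39.3²) = 40.63 regardless of where Q sits on A1. So J lies on both circle(C, 74.54) and circle(N, 40.63); the above-CB intersection is J = (-54.50, 50.85). Q is the foot of the tangent from J: Q = (-42.22, 13.52).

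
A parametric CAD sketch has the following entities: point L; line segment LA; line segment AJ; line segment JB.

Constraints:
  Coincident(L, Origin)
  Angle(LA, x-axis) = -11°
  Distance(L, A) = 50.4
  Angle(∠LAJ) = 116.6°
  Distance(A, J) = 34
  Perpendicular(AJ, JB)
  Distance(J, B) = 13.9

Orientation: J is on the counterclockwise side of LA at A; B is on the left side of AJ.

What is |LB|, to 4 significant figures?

64.58

L is at the origin; LA runs at -11.0° with length 50.4, so A = 50.4·(cos -11.0°, sin -11.0°) = (49.47, -9.617). ∠LAJ = 116.6°, so AJ runs at -11.0° + (180° − 116.6°) = 52.40° from the x-axis; with |AJ| = 34.0, J = A + 34.0·(cos 52.40°, sin 52.40°) = (70.22, 17.32). AJ is perpendicular to JB; with |JB| = 13.9 on the left of AJ, B = J + 13.9·(-0.7923, 0.6101) = (59.21, 25.80). Then |LB| = |B − L| = 64.58.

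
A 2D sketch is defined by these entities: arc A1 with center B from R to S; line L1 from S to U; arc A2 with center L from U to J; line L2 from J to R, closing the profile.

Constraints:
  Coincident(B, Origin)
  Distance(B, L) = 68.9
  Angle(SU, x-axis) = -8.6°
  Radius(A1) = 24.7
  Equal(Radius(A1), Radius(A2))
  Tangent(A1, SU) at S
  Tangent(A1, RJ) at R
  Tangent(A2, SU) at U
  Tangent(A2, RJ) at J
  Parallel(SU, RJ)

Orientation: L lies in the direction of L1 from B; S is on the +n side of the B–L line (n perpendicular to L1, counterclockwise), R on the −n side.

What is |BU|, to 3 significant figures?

73.2

Tangency of A1 to both parallel lines with radius 24.7 puts S and R at B ± 24.7·n: S = (3.69, 24.4), R = (-3.69, -24.4). Equal radii place U and J the same way about L: U = L + 24.7·n = (71.8, 14.1), J = L − 24.7·n = (64.4, -34.7). Then |BU| = |U − B| = 73.2.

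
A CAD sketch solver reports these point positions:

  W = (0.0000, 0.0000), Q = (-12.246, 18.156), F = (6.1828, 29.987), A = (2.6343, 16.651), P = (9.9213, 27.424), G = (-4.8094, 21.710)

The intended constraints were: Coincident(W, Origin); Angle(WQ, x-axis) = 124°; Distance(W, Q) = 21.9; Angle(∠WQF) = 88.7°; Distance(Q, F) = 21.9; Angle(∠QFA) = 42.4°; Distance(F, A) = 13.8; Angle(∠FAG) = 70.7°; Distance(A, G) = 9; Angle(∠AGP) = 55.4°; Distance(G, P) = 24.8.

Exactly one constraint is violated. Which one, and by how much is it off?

Distance(G, P) = 24.8 — off by 9.00.

W = (0.00, 0.00) ✓; WQ at 124.0° ✓; |WQ| = 21.90 ✓; ∠WQF = 88.70° ✓; |QF| = 21.90 ✓; ∠QFA = 42.40° ✓; |FA| = 13.80 ✓; ∠FAG = 70.70° ✓; |AG| = 9.000 ✓; ∠AGP = 55.40° ✓; |GP| = 15.80 ✗.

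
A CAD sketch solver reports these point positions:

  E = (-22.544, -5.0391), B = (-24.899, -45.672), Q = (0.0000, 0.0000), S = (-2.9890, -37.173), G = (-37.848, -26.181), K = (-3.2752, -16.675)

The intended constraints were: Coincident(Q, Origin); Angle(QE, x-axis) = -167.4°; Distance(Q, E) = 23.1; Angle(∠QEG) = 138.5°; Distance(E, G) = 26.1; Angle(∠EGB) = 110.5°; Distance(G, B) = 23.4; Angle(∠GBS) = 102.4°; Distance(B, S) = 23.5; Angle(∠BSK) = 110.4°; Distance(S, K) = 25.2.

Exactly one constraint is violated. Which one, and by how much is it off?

Distance(S, K) = 25.2 — off by 4.70.

Q = (0.00, 0.00) ✓; QE at -167.4° ✓; |QE| = 23.10 ✓; ∠QEG = 138.5° ✓; |EG| = 26.10 ✓; ∠EGB = 110.5° ✓; |GB| = 23.40 ✓; ∠GBS = 102.4° ✓; |BS| = 23.50 ✓; ∠BSK = 110.4° ✓; |SK| = 20.50 ✗.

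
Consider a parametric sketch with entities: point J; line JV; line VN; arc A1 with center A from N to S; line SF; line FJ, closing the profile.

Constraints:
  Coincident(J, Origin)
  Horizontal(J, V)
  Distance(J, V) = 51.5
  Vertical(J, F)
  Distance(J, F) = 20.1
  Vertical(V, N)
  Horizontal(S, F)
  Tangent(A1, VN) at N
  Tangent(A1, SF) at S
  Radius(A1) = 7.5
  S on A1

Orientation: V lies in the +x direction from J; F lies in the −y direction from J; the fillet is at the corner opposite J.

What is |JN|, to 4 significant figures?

53.02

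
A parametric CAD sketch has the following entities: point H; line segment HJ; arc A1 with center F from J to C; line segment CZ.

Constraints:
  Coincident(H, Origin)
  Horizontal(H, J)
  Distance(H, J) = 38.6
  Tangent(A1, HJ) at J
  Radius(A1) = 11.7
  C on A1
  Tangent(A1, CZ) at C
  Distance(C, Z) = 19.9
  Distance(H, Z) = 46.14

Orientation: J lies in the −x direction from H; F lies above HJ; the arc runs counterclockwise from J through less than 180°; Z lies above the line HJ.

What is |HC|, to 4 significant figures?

30.70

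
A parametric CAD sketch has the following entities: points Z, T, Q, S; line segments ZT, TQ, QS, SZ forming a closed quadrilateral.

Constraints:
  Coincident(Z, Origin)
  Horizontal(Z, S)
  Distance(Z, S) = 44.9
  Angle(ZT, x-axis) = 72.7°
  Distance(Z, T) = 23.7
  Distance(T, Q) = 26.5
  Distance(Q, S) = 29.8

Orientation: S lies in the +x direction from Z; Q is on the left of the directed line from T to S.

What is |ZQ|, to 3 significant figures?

43.0

Z is at the origin; Z and S share the same y with |ZS| = 44.9 and S in +x, so S = (44.9, 0). ZT runs at 72.7° with |ZT| = 23.7, so T = (7.05, 22.6). Q is determined by |TQ| = 26.5 and |QS| = 29.8 together: it lies at the intersection of circle(T, 26.5) and circle(S, 29.8). With |TS| = 44.1, the foot of the radical line on TS is 19.9 from T and the perpendicular offset is √(26.5² − 19.9²) = 17.5. Taking the left-of-TS solution: Q = (33.1, 27.4).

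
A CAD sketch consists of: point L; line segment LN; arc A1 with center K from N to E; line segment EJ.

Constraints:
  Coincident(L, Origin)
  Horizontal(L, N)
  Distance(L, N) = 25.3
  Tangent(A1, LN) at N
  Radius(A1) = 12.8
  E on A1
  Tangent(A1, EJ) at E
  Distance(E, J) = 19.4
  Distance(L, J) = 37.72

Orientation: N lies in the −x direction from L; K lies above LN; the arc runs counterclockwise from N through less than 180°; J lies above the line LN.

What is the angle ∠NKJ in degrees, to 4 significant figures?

156.6°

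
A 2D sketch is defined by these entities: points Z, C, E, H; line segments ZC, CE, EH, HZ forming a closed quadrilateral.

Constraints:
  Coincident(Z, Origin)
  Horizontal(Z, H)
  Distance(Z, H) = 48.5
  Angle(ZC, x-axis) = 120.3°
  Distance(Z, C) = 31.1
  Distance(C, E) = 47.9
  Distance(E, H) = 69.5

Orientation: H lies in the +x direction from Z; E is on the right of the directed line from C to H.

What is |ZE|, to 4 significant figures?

27.50

Checks: |CE| = 47.90 ✓; |EH| = 69.50 ✓.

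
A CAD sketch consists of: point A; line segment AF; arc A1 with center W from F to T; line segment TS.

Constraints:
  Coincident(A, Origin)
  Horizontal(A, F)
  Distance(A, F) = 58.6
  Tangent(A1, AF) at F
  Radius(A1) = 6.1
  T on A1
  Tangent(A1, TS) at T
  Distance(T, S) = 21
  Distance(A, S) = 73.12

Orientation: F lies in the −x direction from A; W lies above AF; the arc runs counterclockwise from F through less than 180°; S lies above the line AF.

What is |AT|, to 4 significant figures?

55.11

A is at the origin; A and F share the same y with |AF| = 58.6 and F on the −x side, so F = (-58.60, 0.000). Since A1 is tangent to AF there, WF ⟂ AF, so W = F + (0, 6.1) = (-58.60, 6.100). Since WT ⟂ TS (tangency), |WS| = √(6.1² + 21.0²) = 21.87 regardless of where T sits on A1. So S lies on both circle(A, 73.12) and circle(W, 21.87); the above-AF intersection is S = (-68.49, 25.60). T is the foot of the tangent from S: T = (-54.15, 10.27).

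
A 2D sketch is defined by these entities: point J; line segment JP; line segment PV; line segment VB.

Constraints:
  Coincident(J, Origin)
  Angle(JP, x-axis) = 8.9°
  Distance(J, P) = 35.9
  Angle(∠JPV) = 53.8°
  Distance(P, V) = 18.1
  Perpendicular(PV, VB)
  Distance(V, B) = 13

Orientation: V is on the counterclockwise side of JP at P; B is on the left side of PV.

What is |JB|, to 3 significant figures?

16.3

J is at the origin; JP runs at 8.9° with length 35.9, so P = 35.9·(cos 8.9°, sin 8.9°) = (35.5, 5.55). ∠JPV = 53.8°, so PV runs at 8.9° + (180° − 53.8°) = 135° from the x-axis; with |PV| = 18.1, V = P + 18.1·(cos 135°, sin 135°) = (22.6, 18.3). The perpendicularity gives VB at right angles to PV; with |VB| = 13.0 on the left of PV, B = V + 13.0·(-0.706, -0.708) = (13.5, 9.12). Then |JB| = |B − J| = 16.3.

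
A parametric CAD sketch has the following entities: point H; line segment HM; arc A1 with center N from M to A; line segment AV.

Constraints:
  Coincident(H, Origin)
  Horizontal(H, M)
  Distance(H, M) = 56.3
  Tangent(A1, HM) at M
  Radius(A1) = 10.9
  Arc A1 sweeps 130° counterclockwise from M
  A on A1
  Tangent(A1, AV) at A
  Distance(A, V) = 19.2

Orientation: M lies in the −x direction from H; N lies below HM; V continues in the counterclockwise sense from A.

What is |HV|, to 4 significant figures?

61.64

H is at the origin; H and M share the same y with |HM| = 56.3 and M on the −x side, so M = (-56.30, 0.000). The tangent condition forces NM to be normal to HM, so N = M + (0, -10.9) = (-56.30, -10.90). On A1, M sits at bearing 90° from N; a 130° counterclockwise sweep puts A at bearing 220°, so A = N + 10.9·(cos 220°, sin 220°) = (-64.65, -17.91). Tangency of A1 to AV means the radius NA is perpendicular to AV, so AV runs along (−sin 220°, cos 220°); with |AV| = 19.2, V = (-52.31, -32.61). Then |HV| = |V − H| = 61.64.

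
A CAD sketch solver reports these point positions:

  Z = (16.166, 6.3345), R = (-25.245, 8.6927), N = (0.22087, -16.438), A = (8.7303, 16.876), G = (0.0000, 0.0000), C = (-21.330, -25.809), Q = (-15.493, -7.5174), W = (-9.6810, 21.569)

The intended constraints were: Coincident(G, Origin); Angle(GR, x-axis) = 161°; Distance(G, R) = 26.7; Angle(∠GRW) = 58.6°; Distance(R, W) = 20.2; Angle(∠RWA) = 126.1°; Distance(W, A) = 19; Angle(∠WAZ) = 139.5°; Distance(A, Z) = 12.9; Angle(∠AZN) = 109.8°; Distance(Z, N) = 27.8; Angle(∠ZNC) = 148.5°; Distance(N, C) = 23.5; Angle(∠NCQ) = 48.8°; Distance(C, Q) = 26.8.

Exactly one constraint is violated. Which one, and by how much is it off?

Distance(C, Q) = 26.8 — off by 7.60.

G = (0.00, 0.00) ✓; GR at 161.0° ✓; |GR| = 26.70 ✓; ∠GRW = 58.60° ✓; |RW| = 20.20 ✓; ∠RWA = 126.1° ✓; |WA| = 19.00 ✓; ∠WAZ = 139.5° ✓; |AZ| = 12.90 ✓; ∠AZN = 109.8° ✓; |ZN| = 27.80 ✓; ∠ZNC = 148.5° ✓; |NC| = 23.50 ✓; ∠NCQ = 48.80° ✓; |CQ| = 19.20 ✗.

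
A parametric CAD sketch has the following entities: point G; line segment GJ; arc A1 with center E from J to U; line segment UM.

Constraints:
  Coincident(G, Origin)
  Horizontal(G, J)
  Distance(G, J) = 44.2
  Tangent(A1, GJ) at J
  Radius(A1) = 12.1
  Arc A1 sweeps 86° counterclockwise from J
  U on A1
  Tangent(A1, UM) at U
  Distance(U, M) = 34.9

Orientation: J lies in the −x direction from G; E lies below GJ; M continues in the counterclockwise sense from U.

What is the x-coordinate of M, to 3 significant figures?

-58.7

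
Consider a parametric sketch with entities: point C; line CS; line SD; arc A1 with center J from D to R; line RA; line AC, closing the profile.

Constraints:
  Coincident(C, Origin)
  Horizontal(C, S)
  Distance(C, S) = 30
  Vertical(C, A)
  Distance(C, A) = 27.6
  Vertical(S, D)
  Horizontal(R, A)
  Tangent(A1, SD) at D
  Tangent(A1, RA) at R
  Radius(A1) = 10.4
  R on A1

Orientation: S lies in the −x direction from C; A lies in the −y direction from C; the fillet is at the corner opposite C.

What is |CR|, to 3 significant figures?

33.9

C is at the origin; C and S share the same y with |CS| = 30.0 and S on the −x side, so S = (-30.0, 0.00). CA is vertical with |CA| = 27.6 and A on the −y side, so A = (0.00, -27.6). The virtual corner opposite C is at (-30.0, -27.6). Since A1 is tangent to SD there, JD ⟂ SD and the tangent condition forces JR to be normal to RA, with radius 10.4, so the center J sits 10.4 in from both sides at J = (-19.6, -17.2). That places the tangent points at D = (-30.0, -17.2) on SD and R = (-19.6, -27.6) on RA. Then |CR| = |R − C| = 33.9.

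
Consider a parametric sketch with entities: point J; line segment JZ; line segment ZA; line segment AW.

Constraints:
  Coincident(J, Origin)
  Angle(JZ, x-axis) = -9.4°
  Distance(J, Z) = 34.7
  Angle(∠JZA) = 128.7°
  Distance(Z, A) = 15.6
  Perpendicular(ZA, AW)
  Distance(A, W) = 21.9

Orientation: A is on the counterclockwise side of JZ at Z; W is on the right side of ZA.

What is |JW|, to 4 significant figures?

61.56

J is at the origin; JZ runs at -9.4° with length 34.7, so Z = 34.7·(cos -9.4°, sin -9.4°) = (34.23, -5.667). ∠JZA = 128.7°, so ZA runs at -9.4° + (180° − 128.7°) = 41.90° from the x-axis; with |ZA| = 15.6, A = Z + 15.6·(cos 41.90°, sin 41.90°) = (45.85, 4.751). ZA ⟂ AW; with |AW| = 21.9 on the right of ZA, W = A + 21.9·(0.6678, -0.7443) = (60.47, -11.55). Then |JW| = |W − J| = 61.56.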